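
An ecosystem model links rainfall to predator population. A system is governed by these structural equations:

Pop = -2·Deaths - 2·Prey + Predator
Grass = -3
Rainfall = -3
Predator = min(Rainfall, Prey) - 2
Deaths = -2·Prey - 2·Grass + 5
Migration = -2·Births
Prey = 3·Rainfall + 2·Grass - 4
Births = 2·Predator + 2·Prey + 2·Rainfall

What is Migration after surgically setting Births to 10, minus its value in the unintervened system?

Under do(Births=10), the mechanism Births = 2·Predator + 2·Prey + 2·Rainfall is discarded; Births is fixed at 10.
Migration = -2·Births  [with Births=10]  = -20
Without intervention: Prey = 3·Rainfall + 2·Grass - 4  [with Rainfall=-3, Grass=-3]  = -19; Predator = min(Rainfall, Prey) - 2  [with Rainfall=-3, Prey=-19]  = -21; Births = 2·Predator + 2·Prey + 2·Rainfall  [with Predator=-21, Prey=-19, Rainfall=-3]  = -86; Migration = -2·Births  [with Births=-86]  = 172.
Change = -20 − 172 = -192.

-192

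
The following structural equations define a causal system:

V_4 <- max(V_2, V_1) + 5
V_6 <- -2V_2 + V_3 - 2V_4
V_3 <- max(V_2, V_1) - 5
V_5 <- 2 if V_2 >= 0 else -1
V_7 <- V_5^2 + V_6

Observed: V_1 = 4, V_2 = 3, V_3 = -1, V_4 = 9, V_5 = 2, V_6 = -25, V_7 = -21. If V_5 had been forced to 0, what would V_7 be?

-25

Under do(V_5=0), the mechanism V_5 <- 2 if V_2 >= 0 else -1 is discarded; V_5 is fixed at 0.
V_3 = max(V_2, V_1) - 5  [with V_2=3, V_1=4]  = -1
V_4 = max(V_2, V_1) + 5  [with V_2=3, V_1=4]  = 9
V_6 = -2V_2 + V_3 - 2V_4  [with V_2=3, V_3=-1, V_4=9]  = -25
V_7 = V_5^2 + V_6  [with V_5=0, V_6=-25]  = -25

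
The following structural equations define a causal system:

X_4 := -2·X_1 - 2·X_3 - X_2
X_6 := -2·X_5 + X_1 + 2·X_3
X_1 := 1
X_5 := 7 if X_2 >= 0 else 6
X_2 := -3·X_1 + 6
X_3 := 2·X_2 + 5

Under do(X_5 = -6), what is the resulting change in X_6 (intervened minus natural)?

26

The intervention breaks the incoming arrows to X_5: X_5 := 7 if X_2 >= 0 else 6 no longer applies, and X_5 = -6.
X_2 = -3·X_1 + 6  [with X_1=1]  = 3
X_3 = 2·X_2 + 5  [with X_2=3]  = 11
X_6 = -2·X_5 + X_1 + 2·X_3  [with X_5=-6, X_1=1, X_3=11]  = 35
Without intervention: X_2 = -3·X_1 + 6  [with X_1=1]  = 3; X_3 = 2·X_2 + 5  [with X_2=3]  = 11; X_5 = 7 if X_2 >= 0 else 6  [with X_2=3]  = 7; X_6 = -2·X_5 + X_1 + 2·X_3  [with X_5=7, X_1=1, X_3=11]  = 9.
Change = 35 − 9 = 26.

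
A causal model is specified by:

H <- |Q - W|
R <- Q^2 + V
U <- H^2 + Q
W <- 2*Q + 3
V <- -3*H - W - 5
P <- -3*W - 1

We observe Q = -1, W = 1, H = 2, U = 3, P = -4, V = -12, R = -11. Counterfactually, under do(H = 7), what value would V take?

The intervention breaks the incoming arrows to H: H <- |Q - W| no longer applies, and H = 7.
W = 2*Q + 3  [with Q=-1]  = 1
V = -3*H - W - 5  [with H=7, W=1]  = -27

-27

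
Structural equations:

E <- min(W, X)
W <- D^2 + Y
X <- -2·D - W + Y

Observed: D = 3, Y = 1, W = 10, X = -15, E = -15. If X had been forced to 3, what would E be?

Intervening sets X = 3 and removes its equation (X <- -2·D - W + Y).
W = D^2 + Y  [with D=3, Y=1]  = 10
E = min(W, X)  [with W=10, X=3]  = 3

3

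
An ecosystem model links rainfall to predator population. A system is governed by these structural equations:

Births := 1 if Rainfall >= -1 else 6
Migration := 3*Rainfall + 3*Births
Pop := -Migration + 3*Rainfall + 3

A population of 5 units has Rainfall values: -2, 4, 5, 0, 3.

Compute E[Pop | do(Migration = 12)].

Every unit gets Migration=12 under the intervention. Pop values become -15, 3, 6, -9, 0; E[Pop|do(Migration=12)] = -3.

-3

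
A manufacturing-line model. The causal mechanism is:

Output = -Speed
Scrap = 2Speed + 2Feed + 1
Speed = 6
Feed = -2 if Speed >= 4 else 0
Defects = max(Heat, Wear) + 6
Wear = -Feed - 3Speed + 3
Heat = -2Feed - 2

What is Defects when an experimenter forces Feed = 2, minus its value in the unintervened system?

do(Feed=2) replaces the equation Feed = -2 if Speed >= 4 else 0 with the constant Feed = 2.
Heat = -2Feed - 2  [with Feed=2]  = -6
Wear = -Feed - 3Speed + 3  [with Feed=2, Speed=6]  = -17
Defects = max(Heat, Wear) + 6  [with Heat=-6, Wear=-17]  = 0
Without intervention: Feed = -2 if Speed >= 4 else 0  [with Speed=6]  = -2; Heat = -2Feed - 2  [with Feed=-2]  = 2; Wear = -Feed - 3Speed + 3  [with Feed=-2, Speed=6]  = -13; Defects = max(Heat, Wear) + 6  [with Heat=2, Wear=-13]  = 8.
Change = 0 − 8 = -8.

-8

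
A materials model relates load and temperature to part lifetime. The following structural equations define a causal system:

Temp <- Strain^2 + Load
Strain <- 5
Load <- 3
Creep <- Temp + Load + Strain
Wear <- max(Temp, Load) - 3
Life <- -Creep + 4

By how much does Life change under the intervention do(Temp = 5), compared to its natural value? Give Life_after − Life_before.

23

The intervention breaks the incoming arrows to Temp: Temp <- Strain^2 + Load no longer applies, and Temp = 5.
Creep = Temp + Load + Strain  [with Temp=5, Load=3, Strain=5]  = 13
Life = -Creep + 4  [with Creep=13]  = -9
Without intervention: Temp = Strain^2 + Load  [with Strain=5, Load=3]  = 28; Creep = Temp + Load + Strain  [with Temp=28, Load=3, Strain=5]  = 36; Life = -Creep + 4  [with Creep=36]  = -32.
Change = -9 − (-32) = 23.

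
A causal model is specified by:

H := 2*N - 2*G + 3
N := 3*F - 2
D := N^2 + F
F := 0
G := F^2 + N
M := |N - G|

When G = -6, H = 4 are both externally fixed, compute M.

4

Setting G = -6, H = 4 by intervention discards those variables' equations.
N = 3*F - 2  [with F=0]  = -2
M = |N - G|  [with N=-2, G=-6]  = 4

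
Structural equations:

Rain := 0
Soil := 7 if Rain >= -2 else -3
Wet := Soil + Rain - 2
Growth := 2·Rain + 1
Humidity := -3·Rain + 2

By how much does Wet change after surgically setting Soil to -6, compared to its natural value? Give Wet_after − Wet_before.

The intervention breaks the incoming arrows to Soil: Soil := 7 if Rain >= -2 else -3 no longer applies, and Soil = -6.
Wet = Soil + Rain - 2  [with Soil=-6, Rain=0]  = -8
Without intervention: Soil = 7 if Rain >= -2 else -3  [with Rain=0]  = 7; Wet = Soil + Rain - 2  [with Soil=7, Rain=0]  = 5.
Change = -8 − 5 = -13.

-13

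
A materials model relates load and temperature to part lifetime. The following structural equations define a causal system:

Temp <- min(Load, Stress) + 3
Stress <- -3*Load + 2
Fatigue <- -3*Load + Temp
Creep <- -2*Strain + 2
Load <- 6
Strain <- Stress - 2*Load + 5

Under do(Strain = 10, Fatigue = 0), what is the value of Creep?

-18

The joint intervention fixes Strain = 10, Fatigue = 0, removing each variable's own equation.
Creep = -2*Strain + 2  [with Strain=10]  = -18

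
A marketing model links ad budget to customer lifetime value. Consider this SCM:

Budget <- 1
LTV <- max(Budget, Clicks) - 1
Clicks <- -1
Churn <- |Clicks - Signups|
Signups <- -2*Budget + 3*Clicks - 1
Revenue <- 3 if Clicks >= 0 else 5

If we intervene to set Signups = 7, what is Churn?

The intervention breaks the incoming arrows to Signups: Signups <- -2*Budget + 3*Clicks - 1 no longer applies, and Signups = 7.
Churn = |Clicks - Signups|  [with Clicks=-1, Signups=7]  = 8

8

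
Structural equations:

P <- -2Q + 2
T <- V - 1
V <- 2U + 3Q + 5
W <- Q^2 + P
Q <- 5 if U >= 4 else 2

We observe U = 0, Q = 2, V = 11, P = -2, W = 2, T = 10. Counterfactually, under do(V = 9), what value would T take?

The intervention breaks the incoming arrows to V: V <- 2U + 3Q + 5 no longer applies, and V = 9.
T = V - 1  [with V=9]  = 8

8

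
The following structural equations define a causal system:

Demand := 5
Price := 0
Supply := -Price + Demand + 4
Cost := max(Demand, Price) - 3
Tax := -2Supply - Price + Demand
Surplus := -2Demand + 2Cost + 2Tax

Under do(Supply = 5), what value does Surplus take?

-16

The intervention breaks the incoming arrows to Supply: Supply := -Price + Demand + 4 no longer applies, and Supply = 5.
Cost = max(Demand, Price) - 3  [with Demand=5, Price=0]  = 2
Tax = -2Supply - Price + Demand  [with Supply=5, Price=0, Demand=5]  = -5
Surplus = -2Demand + 2Cost + 2Tax  [with Demand=5, Cost=2, Tax=-5]  = -16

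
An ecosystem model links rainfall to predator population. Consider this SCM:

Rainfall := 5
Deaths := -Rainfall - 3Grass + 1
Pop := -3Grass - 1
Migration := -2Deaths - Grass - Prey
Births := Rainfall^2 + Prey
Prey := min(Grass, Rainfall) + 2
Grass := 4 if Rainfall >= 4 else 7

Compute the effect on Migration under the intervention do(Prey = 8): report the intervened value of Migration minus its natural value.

-2

The intervention breaks the incoming arrows to Prey: Prey := min(Grass, Rainfall) + 2 no longer applies, and Prey = 8.
Grass = 4 if Rainfall >= 4 else 7  [with Rainfall=5]  = 4
Deaths = -Rainfall - 3Grass + 1  [with Rainfall=5, Grass=4]  = -16
Migration = -2Deaths - Grass - Prey  [with Deaths=-16, Grass=4, Prey=8]  = 20
Without intervention: Grass = 4 if Rainfall >= 4 else 7  [with Rainfall=5]  = 4; Prey = min(Grass, Rainfall) + 2  [with Grass=4, Rainfall=5]  = 6; Deaths = -Rainfall - 3Grass + 1  [with Rainfall=5, Grass=4]  = -16; Migration = -2Deaths - Grass - Prey  [with Deaths=-16, Grass=4, Prey=6]  = 22.
Change = 20 − 22 = -2.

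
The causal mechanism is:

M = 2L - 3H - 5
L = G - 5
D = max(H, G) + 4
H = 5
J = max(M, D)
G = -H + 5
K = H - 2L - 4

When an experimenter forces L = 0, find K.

1

The intervention breaks the incoming arrows to L: L = G - 5 no longer applies, and L = 0.
K = H - 2L - 4  [with H=5, L=0]  = 1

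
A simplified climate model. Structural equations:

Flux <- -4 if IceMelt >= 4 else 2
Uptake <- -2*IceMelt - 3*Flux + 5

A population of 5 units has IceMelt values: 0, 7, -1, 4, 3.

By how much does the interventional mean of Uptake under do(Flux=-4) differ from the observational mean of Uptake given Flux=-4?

5.8

do(Flux=-4) breaks Flux's dependence on IceMelt. With Flux=-4 fixed, Uptake across the units is 17, 3, 19, 9, 11, mean 11.8.
E[Uptake|Flux=-4] averages over only the 2 units with Flux=-4 (IceMelt = 7, 4): Uptake = 3, 9, mean 6.
Difference = 11.8 − 6 = 5.8.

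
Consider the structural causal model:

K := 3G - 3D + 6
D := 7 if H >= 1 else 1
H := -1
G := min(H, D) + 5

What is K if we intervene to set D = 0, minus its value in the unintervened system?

3

Under do(D=0), the mechanism D := 7 if H >= 1 else 1 is discarded; D is fixed at 0.
G = min(H, D) + 5  [with H=-1, D=0]  = 4
K = 3G - 3D + 6  [with G=4, D=0]  = 18
Without intervention: D = 7 if H >= 1 else 1  [with H=-1]  = 1; G = min(H, D) + 5  [with H=-1, D=1]  = 4; K = 3G - 3D + 6  [with G=4, D=1]  = 15.
Change = 18 − 15 = 3.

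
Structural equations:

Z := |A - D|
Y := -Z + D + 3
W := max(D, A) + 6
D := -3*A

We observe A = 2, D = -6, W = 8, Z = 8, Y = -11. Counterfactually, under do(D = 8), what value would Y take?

do(D=8) replaces the equation D := -3*A with the constant D = 8.
Z = |A - D|  [with A=2, D=8]  = 6
Y = -Z + D + 3  [with Z=6, D=8]  = 5

5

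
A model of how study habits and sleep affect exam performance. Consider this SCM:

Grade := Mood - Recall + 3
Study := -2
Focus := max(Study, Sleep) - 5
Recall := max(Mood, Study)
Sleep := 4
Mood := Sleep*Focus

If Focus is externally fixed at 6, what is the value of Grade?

The intervention breaks the incoming arrows to Focus: Focus := max(Study, Sleep) - 5 no longer applies, and Focus = 6.
Mood = Sleep*Focus  [with Sleep=4, Focus=6]  = 24
Recall = max(Mood, Study)  [with Mood=24, Study=-2]  = 24
Grade = Mood - Recall + 3  [with Mood=24, Recall=24]  = 3

3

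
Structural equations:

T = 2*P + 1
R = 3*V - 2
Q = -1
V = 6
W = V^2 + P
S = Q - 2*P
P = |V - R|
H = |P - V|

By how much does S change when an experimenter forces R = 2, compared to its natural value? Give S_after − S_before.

12

The intervention breaks the incoming arrows to R: R = 3*V - 2 no longer applies, and R = 2.
P = |V - R|  [with V=6, R=2]  = 4
S = Q - 2*P  [with Q=-1, P=4]  = -9
Without intervention: R = 3*V - 2  [with V=6]  = 16; P = |V - R|  [with V=6, R=16]  = 10; S = Q - 2*P  [with Q=-1, P=10]  = -21.
Change = -9 − (-21) = 12.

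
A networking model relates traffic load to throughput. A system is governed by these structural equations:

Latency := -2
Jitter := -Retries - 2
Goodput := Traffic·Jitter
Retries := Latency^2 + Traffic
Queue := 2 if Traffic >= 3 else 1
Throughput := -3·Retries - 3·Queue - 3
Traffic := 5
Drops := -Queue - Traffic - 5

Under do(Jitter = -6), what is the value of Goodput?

-30

Intervening sets Jitter = -6 and removes its equation (Jitter := -Retries - 2).
Goodput = Traffic·Jitter  [with Traffic=5, Jitter=-6]  = -30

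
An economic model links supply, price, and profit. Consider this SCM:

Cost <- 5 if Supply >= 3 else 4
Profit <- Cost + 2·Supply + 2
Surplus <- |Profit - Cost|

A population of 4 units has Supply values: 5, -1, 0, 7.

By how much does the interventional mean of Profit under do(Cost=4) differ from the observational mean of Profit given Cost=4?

6.5

do(Cost=4) breaks Cost's dependence on Supply. With Cost=4 fixed, Profit across the units is 16, 4, 6, 20, mean 11.5.
Conditioning on Cost=4 selects the 2 unit(s) with Supply ∈ {-1, 0}. Their Profit values: 4, 6. Mean = 5.
Difference = 11.5 − 5 = 6.5.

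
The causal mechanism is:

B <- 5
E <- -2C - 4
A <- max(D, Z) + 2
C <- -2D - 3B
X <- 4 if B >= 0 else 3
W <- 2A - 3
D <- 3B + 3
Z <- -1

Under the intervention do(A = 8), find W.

13

Intervening sets A = 8 and removes its equation (A <- max(D, Z) + 2).
W = 2A - 3  [with A=8]  = 13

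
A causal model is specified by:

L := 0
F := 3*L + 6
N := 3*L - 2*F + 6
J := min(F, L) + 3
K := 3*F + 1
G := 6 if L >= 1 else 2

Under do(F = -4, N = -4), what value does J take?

-1

Setting F = -4, N = -4 by intervention discards those variables' equations.
J = min(F, L) + 3  [with F=-4, L=0]  = -1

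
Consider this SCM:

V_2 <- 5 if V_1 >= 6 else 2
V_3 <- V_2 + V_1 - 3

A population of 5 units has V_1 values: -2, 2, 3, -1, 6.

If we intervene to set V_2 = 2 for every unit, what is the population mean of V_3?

0.6

The intervention sets V_2=2 in all 5 units regardless of V_1. Recomputing V_3 per unit gives -3, 1, 2, -2, 5; average 0.6.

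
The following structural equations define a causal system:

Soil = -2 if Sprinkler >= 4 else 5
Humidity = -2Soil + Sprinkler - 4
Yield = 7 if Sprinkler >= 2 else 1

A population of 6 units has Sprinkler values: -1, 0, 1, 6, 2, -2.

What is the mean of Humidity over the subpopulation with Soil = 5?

-14

Observing Soil=5 restricts to units where Soil's equation naturally yields 5: Sprinkler ∈ {-1, 0, 1, 2, -2}. In that subpopulation Humidity = -15, -14, -13, -12, -16, mean -14.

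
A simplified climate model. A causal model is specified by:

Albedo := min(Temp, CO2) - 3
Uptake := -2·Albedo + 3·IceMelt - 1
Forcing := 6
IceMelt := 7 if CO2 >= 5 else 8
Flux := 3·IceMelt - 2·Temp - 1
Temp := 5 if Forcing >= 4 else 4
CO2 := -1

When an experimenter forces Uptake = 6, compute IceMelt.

Under do(Uptake=6), the mechanism Uptake := -2·Albedo + 3·IceMelt - 1 is discarded; Uptake is fixed at 6.
Since IceMelt is not a descendant of the intervened variable, it is unaffected.
IceMelt = 7 if CO2 >= 5 else 8  [with CO2=-1]  = 8

8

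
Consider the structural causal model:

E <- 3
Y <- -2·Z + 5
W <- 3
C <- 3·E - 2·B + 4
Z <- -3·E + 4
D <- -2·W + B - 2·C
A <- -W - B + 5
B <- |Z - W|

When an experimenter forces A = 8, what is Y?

15

Intervening sets A = 8 and removes its equation (A <- -W - B + 5).
Since Y is not a descendant of the intervened variable, it is unaffected.
Z = -3·E + 4  [with E=3]  = -5
Y = -2·Z + 5  [with Z=-5]  = 15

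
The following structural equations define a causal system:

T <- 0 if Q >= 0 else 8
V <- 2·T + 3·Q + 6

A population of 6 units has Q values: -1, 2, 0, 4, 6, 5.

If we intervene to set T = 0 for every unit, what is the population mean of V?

14

The intervention sets T=0 in all 6 units regardless of Q. Recomputing V per unit gives 3, 12, 6, 18, 24, 21; average 14.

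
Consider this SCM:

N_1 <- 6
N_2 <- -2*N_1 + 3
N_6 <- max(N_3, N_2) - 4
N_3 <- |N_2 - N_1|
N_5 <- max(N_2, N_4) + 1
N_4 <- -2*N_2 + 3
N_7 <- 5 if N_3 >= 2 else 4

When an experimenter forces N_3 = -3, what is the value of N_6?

The intervention breaks the incoming arrows to N_3: N_3 <- |N_2 - N_1| no longer applies, and N_3 = -3.
N_2 = -2*N_1 + 3  [with N_1=6]  = -9
N_6 = max(N_3, N_2) - 4  [with N_3=-3, N_2=-9]  = -7

-7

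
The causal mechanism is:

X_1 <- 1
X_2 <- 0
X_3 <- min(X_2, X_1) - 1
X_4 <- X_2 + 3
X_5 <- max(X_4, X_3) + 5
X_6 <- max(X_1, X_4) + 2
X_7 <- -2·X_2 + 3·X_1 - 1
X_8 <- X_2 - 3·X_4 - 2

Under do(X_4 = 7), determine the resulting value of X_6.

Under do(X_4=7), the mechanism X_4 <- X_2 + 3 is discarded; X_4 is fixed at 7.
X_6 = max(X_1, X_4) + 2  [with X_1=1, X_4=7]  = 9

9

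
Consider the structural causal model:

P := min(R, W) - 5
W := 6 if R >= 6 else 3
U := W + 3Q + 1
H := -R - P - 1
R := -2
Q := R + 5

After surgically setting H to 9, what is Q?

The intervention breaks the incoming arrows to H: H := -R - P - 1 no longer applies, and H = 9.
Since Q is not a descendant of the intervened variable, it is unaffected.
Q = R + 5  [with R=-2]  = 3

3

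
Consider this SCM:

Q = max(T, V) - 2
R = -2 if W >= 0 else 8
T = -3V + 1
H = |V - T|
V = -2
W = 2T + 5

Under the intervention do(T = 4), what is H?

6

Under do(T=4), the mechanism T = -3V + 1 is discarded; T is fixed at 4.
H = |V - T|  [with V=-2, T=4]  = 6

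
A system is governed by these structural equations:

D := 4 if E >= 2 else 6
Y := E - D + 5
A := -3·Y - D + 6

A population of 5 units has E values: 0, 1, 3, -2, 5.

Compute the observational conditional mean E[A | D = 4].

-13

Conditioning on D=4 selects the 2 unit(s) with E ∈ {3, 5}. Their A values: -10, -16. Mean = -13.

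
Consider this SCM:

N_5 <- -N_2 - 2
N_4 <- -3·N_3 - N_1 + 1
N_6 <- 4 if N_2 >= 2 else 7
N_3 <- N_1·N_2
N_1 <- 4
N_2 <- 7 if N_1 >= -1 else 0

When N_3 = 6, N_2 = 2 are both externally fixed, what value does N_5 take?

Setting N_3 = 6, N_2 = 2 by intervention discards those variables' equations.
N_5 = -N_2 - 2  [with N_2=2]  = -4

-4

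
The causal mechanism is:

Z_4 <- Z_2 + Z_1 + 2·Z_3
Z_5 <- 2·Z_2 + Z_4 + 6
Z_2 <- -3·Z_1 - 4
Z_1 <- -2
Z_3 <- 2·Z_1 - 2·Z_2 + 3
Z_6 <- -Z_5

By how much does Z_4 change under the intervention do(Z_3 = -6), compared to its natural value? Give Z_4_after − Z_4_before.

-2

The intervention breaks the incoming arrows to Z_3: Z_3 <- 2·Z_1 - 2·Z_2 + 3 no longer applies, and Z_3 = -6.
Z_2 = -3·Z_1 - 4  [with Z_1=-2]  = 2
Z_4 = Z_2 + Z_1 + 2·Z_3  [with Z_2=2, Z_1=-2, Z_3=-6]  = -12
Without intervention: Z_2 = -3·Z_1 - 4  [with Z_1=-2]  = 2; Z_3 = 2·Z_1 - 2·Z_2 + 3  [with Z_1=-2, Z_2=2]  = -5; Z_4 = Z_2 + Z_1 + 2·Z_3  [with Z_2=2, Z_1=-2, Z_3=-5]  = -10.
Change = -12 − (-10) = -2.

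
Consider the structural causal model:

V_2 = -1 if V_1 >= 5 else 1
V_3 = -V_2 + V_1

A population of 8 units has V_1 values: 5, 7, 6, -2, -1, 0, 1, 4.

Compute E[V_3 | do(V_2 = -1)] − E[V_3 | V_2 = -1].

-3.5

Under do(V_2=-1), V_2's equation is replaced by V_2=-1 for every unit. Per-unit V_3: 6, 8, 7, -1, 0, 1, 2, 5. Mean = 3.5.
Conditioning on V_2=-1 selects the 3 unit(s) with V_1 ∈ {5, 7, 6}. Their V_3 values: 6, 8, 7. Mean = 7.
Difference = 3.5 − 7 = -3.5.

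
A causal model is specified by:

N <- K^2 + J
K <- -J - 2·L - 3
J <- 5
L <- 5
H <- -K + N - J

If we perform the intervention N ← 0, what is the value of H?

13

Intervening sets N = 0 and removes its equation (N <- K^2 + J).
K = -J - 2·L - 3  [with J=5, L=5]  = -18
H = -K + N - J  [with K=-18, N=0, J=5]  = 13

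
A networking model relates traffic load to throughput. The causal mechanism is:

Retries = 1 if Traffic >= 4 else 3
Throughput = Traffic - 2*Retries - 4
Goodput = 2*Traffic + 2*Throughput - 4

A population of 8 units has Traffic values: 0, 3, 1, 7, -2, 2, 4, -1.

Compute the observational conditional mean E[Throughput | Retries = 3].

E[Throughput|Retries=3] averages over only the 6 units with Retries=3 (Traffic = 0, 3, 1, -2, 2, -1): Throughput = -10, -7, -9, -12, -8, -11, mean -9.5.

-9.5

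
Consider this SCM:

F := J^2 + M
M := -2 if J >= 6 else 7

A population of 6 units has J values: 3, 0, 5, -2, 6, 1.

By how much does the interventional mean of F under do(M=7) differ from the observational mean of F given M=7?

The intervention sets M=7 in all 6 units regardless of J. Recomputing F per unit gives 16, 7, 32, 11, 43, 8; average 19.5.
Conditioning on M=7 selects the 5 unit(s) with J ∈ {3, 0, 5, -2, 1}. Their F values: 16, 7, 32, 11, 8. Mean = 14.8.
Difference = 19.5 − 14.8 = 4.7.

4.7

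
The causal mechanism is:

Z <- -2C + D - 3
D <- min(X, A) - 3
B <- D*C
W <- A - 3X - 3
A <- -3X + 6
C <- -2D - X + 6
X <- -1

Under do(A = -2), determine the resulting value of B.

do(A=-2) replaces the equation A <- -3X + 6 with the constant A = -2.
D = min(X, A) - 3  [with X=-1, A=-2]  = -5
C = -2D - X + 6  [with D=-5, X=-1]  = 17
B = D*C  [with D=-5, C=17]  = -85

-85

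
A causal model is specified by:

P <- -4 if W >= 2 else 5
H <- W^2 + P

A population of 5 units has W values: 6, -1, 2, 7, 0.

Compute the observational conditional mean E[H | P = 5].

Observing P=5 restricts to units where P's equation naturally yields 5: W ∈ {-1, 0}. In that subpopulation H = 6, 5, mean 5.5.

5.5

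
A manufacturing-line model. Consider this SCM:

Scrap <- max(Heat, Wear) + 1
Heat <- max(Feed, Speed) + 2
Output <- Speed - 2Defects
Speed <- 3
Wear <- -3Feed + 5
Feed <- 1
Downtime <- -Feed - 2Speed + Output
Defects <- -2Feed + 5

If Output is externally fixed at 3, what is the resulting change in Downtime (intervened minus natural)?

do(Output=3) replaces the equation Output <- Speed - 2Defects with the constant Output = 3.
Downtime = -Feed - 2Speed + Output  [with Feed=1, Speed=3, Output=3]  = -4
Without intervention: Defects = -2Feed + 5  [with Feed=1]  = 3; Output = Speed - 2Defects  [with Speed=3, Defects=3]  = -3; Downtime = -Feed - 2Speed + Output  [with Feed=1, Speed=3, Output=-3]  = -10.
Change = -4 − (-10) = 6.

6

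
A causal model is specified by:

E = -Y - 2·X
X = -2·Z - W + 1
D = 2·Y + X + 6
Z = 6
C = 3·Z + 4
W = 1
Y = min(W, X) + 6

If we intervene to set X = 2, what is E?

The intervention breaks the incoming arrows to X: X = -2·Z - W + 1 no longer applies, and X = 2.
Y = min(W, X) + 6  [with W=1, X=2]  = 7
E = -Y - 2·X  [with Y=7, X=2]  = -11

-11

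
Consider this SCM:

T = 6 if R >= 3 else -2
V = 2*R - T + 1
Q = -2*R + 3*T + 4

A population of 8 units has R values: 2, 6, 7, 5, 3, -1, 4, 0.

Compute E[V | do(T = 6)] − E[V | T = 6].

-3.5

Under do(T=6), T's equation is replaced by T=6 for every unit. Per-unit V: -1, 7, 9, 5, 1, -7, 3, -5. Mean = 1.5.
Observing T=6 restricts to units where T's equation naturally yields 6: R ∈ {6, 7, 5, 3, 4}. In that subpopulation V = 7, 9, 5, 1, 3, mean 5.
Difference = 1.5 − 5 = -3.5.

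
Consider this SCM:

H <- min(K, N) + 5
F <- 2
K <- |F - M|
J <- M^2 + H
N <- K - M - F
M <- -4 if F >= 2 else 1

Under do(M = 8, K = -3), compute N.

-13

Setting M = 8, K = -3 by intervention discards those variables' equations.
N = K - M - F  [with K=-3, M=8, F=2]  = -13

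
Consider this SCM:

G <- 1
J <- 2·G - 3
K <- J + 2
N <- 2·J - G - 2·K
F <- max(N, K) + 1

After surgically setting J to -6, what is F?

-3

do(J=-6) replaces the equation J <- 2·G - 3 with the constant J = -6.
K = J + 2  [with J=-6]  = -4
N = 2·J - G - 2·K  [with J=-6, G=1, K=-4]  = -5
F = max(N, K) + 1  [with N=-5, K=-4]  = -3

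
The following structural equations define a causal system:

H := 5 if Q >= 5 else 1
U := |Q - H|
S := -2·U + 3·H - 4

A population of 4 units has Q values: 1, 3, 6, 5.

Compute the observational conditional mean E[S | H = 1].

E[S|H=1] averages over only the 2 units with H=1 (Q = 1, 3): S = -1, -5, mean -3.

-3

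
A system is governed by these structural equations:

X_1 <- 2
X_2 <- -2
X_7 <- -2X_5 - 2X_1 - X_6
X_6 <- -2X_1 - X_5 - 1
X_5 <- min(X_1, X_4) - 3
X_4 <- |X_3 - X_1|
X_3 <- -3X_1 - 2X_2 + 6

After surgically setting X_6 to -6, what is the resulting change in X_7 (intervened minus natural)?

Intervening sets X_6 = -6 and removes its equation (X_6 <- -2X_1 - X_5 - 1).
X_3 = -3X_1 - 2X_2 + 6  [with X_1=2, X_2=-2]  = 4
X_4 = |X_3 - X_1|  [with X_3=4, X_1=2]  = 2
X_5 = min(X_1, X_4) - 3  [with X_1=2, X_4=2]  = -1
X_7 = -2X_5 - 2X_1 - X_6  [with X_5=-1, X_1=2, X_6=-6]  = 4
Without intervention: X_3 = -3X_1 - 2X_2 + 6  [with X_1=2, X_2=-2]  = 4; X_4 = |X_3 - X_1|  [with X_3=4, X_1=2]  = 2; X_5 = min(X_1, X_4) - 3  [with X_1=2, X_4=2]  = -1; X_6 = -2X_1 - X_5 - 1  [with X_1=2, X_5=-1]  = -4; X_7 = -2X_5 - 2X_1 - X_6  [with X_5=-1, X_1=2, X_6=-4]  = 2.
Change = 4 − 2 = 2.

2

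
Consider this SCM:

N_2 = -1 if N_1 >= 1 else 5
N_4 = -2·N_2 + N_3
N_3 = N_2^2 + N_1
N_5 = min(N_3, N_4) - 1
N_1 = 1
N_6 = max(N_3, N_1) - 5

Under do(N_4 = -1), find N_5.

-2

Intervening sets N_4 = -1 and removes its equation (N_4 = -2·N_2 + N_3).
N_2 = -1 if N_1 >= 1 else 5  [with N_1=1]  = -1
N_3 = N_2^2 + N_1  [with N_2=-1, N_1=1]  = 2
N_5 = min(N_3, N_4) - 1  [with N_3=2, N_4=-1]  = -2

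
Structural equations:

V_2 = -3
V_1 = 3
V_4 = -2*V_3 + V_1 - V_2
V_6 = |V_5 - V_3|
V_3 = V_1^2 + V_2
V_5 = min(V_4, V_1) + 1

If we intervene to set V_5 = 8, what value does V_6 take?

2

The intervention breaks the incoming arrows to V_5: V_5 = min(V_4, V_1) + 1 no longer applies, and V_5 = 8.
V_3 = V_1^2 + V_2  [with V_1=3, V_2=-3]  = 6
V_6 = |V_5 - V_3|  [with V_5=8, V_3=6]  = 2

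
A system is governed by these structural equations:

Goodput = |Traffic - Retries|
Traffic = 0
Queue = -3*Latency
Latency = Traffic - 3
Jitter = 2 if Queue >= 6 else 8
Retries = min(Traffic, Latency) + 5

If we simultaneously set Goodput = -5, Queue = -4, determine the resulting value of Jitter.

Under do(Goodput = -5, Queue = -4), each intervened variable's structural equation is replaced by its fixed value.
Jitter = 2 if Queue >= 6 else 8  [with Queue=-4]  = 8

8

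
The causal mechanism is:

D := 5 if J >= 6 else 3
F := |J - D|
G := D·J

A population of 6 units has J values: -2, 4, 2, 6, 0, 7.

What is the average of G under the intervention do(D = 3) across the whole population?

8.5

Under do(D=3), D's equation is replaced by D=3 for every unit. Per-unit G: -6, 12, 6, 18, 0, 21. Mean = 8.5.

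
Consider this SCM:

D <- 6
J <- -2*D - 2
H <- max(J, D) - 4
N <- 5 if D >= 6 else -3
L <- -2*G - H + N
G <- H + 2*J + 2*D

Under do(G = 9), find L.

Under do(G=9), the mechanism G <- H + 2*J + 2*D is discarded; G is fixed at 9.
J = -2*D - 2  [with D=6]  = -14
H = max(J, D) - 4  [with J=-14, D=6]  = 2
N = 5 if D >= 6 else -3  [with D=6]  = 5
L = -2*G - H + N  [with G=9, H=2, N=5]  = -15

-15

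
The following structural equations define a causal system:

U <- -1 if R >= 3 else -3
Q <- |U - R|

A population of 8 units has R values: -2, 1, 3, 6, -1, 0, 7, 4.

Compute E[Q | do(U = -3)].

5.25

Under do(U=-3), U's equation is replaced by U=-3 for every unit. Per-unit Q: 1, 4, 6, 9, 2, 3, 10, 7. Mean = 5.25.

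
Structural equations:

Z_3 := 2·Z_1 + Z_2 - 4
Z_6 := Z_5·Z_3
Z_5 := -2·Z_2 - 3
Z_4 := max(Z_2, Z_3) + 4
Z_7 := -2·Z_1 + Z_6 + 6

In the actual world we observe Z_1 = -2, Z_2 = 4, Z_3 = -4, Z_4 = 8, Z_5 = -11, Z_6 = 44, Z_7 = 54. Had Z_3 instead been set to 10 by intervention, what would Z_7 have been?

The intervention breaks the incoming arrows to Z_3: Z_3 := 2·Z_1 + Z_2 - 4 no longer applies, and Z_3 = 10.
Z_5 = -2·Z_2 - 3  [with Z_2=4]  = -11
Z_6 = Z_5·Z_3  [with Z_5=-11, Z_3=10]  = -110
Z_7 = -2·Z_1 + Z_6 + 6  [with Z_1=-2, Z_6=-110]  = -100

-100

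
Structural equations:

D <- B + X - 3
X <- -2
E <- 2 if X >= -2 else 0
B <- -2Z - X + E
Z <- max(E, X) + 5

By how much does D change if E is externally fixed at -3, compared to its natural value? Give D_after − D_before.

3

do(E=-3) replaces the equation E <- 2 if X >= -2 else 0 with the constant E = -3.
Z = max(E, X) + 5  [with E=-3, X=-2]  = 3
B = -2Z - X + E  [with Z=3, X=-2, E=-3]  = -7
D = B + X - 3  [with B=-7, X=-2]  = -12
Without intervention: E = 2 if X >= -2 else 0  [with X=-2]  = 2; Z = max(E, X) + 5  [with E=2, X=-2]  = 7; B = -2Z - X + E  [with Z=7, X=-2, E=2]  = -10; D = B + X - 3  [with B=-10, X=-2]  = -15.
Change = -12 − (-15) = 3.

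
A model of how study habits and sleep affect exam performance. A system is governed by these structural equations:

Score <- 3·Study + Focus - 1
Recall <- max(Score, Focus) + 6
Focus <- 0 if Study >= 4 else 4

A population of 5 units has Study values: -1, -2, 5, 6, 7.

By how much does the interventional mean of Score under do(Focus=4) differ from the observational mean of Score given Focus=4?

13.5

Every unit gets Focus=4 under the intervention. Score values become 0, -3, 18, 21, 24; E[Score|do(Focus=4)] = 12.
E[Score|Focus=4] averages over only the 2 units with Focus=4 (Study = -1, -2): Score = 0, -3, mean -1.5.
Difference = 12 − (-1.5) = 13.5.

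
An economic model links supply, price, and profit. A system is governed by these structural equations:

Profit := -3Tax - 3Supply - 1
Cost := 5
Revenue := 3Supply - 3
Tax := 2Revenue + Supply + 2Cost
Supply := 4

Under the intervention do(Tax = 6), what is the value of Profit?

-31

Intervening sets Tax = 6 and removes its equation (Tax := 2Revenue + Supply + 2Cost).
Profit = -3Tax - 3Supply - 1  [with Tax=6, Supply=4]  = -31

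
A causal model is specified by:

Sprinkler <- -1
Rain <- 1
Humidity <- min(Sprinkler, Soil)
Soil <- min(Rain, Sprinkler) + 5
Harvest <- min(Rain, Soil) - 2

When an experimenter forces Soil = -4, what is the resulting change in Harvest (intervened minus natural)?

-5

do(Soil=-4) replaces the equation Soil <- min(Rain, Sprinkler) + 5 with the constant Soil = -4.
Harvest = min(Rain, Soil) - 2  [with Rain=1, Soil=-4]  = -6
Without intervention: Soil = min(Rain, Sprinkler) + 5  [with Rain=1, Sprinkler=-1]  = 4; Harvest = min(Rain, Soil) - 2  [with Rain=1, Soil=4]  = -1.
Change = -6 − (-1) = -5.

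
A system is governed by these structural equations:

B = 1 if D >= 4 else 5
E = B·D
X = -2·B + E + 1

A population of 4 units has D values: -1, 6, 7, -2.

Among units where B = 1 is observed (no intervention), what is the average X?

E[X|B=1] averages over only the 2 units with B=1 (D = 6, 7): X = 5, 6, mean 5.5.

5.5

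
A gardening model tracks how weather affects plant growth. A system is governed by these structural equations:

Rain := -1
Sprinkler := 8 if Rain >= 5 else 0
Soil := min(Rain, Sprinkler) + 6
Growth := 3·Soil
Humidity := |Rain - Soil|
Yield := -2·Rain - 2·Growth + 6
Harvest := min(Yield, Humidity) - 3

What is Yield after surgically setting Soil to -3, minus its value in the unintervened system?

The intervention breaks the incoming arrows to Soil: Soil := min(Rain, Sprinkler) + 6 no longer applies, and Soil = -3.
Growth = 3·Soil  [with Soil=-3]  = -9
Yield = -2·Rain - 2·Growth + 6  [with Rain=-1, Growth=-9]  = 26
Without intervention: Sprinkler = 8 if Rain >= 5 else 0  [with Rain=-1]  = 0; Soil = min(Rain, Sprinkler) + 6  [with Rain=-1, Sprinkler=0]  = 5; Growth = 3·Soil  [with Soil=5]  = 15; Yield = -2·Rain - 2·Growth + 6  [with Rain=-1, Growth=15]  = -22.
Change = 26 − (-22) = 48.

48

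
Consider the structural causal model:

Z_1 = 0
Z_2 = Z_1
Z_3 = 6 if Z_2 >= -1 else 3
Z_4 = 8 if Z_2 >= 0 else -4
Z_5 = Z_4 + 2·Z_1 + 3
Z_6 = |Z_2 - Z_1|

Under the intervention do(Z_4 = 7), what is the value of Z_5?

Intervening sets Z_4 = 7 and removes its equation (Z_4 = 8 if Z_2 >= 0 else -4).
Z_5 = Z_4 + 2·Z_1 + 3  [with Z_4=7, Z_1=0]  = 10

10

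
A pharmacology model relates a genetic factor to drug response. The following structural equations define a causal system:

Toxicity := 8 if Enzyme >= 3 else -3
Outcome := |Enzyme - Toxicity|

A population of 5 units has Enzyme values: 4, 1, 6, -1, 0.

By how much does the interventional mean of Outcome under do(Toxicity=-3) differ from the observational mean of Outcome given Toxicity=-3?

The intervention sets Toxicity=-3 in all 5 units regardless of Enzyme. Recomputing Outcome per unit gives 7, 4, 9, 2, 3; average 5.
Observing Toxicity=-3 restricts to units where Toxicity's equation naturally yields -3: Enzyme ∈ {1, -1, 0}. In that subpopulation Outcome = 4, 2, 3, mean 3.
Difference = 5 − 3 = 2.

2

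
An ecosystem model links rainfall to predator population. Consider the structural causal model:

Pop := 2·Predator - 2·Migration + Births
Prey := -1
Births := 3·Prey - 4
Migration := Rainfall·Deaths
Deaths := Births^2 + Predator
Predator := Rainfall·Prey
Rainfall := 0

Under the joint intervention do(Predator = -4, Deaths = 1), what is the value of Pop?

-15

Under do(Predator = -4, Deaths = 1), each intervened variable's structural equation is replaced by its fixed value.
Births = 3·Prey - 4  [with Prey=-1]  = -7
Migration = Rainfall·Deaths  [with Rainfall=0, Deaths=1]  = 0
Pop = 2·Predator - 2·Migration + Births  [with Predator=-4, Migration=0, Births=-7]  = -15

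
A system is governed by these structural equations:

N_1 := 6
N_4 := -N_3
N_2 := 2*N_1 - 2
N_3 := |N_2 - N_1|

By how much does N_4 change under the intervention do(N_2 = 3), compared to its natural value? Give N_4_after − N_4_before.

1

Under do(N_2=3), the mechanism N_2 := 2*N_1 - 2 is discarded; N_2 is fixed at 3.
N_3 = |N_2 - N_1|  [with N_2=3, N_1=6]  = 3
N_4 = -N_3  [with N_3=3]  = -3
Without intervention: N_2 = 2*N_1 - 2  [with N_1=6]  = 10; N_3 = |N_2 - N_1|  [with N_2=10, N_1=6]  = 4; N_4 = -N_3  [with N_3=4]  = -4.
Change = -3 − (-4) = 1.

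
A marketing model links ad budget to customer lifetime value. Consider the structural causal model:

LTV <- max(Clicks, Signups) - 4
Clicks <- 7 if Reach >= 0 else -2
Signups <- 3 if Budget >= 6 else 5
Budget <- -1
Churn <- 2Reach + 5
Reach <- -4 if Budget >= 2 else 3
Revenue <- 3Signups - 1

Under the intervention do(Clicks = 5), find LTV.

1

The intervention breaks the incoming arrows to Clicks: Clicks <- 7 if Reach >= 0 else -2 no longer applies, and Clicks = 5.
Signups = 3 if Budget >= 6 else 5  [with Budget=-1]  = 5
LTV = max(Clicks, Signups) - 4  [with Clicks=5, Signups=5]  = 1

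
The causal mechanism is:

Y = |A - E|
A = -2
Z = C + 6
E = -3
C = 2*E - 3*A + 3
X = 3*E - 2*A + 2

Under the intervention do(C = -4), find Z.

Under do(C=-4), the mechanism C = 2*E - 3*A + 3 is discarded; C is fixed at -4.
Z = C + 6  [with C=-4]  = 2

2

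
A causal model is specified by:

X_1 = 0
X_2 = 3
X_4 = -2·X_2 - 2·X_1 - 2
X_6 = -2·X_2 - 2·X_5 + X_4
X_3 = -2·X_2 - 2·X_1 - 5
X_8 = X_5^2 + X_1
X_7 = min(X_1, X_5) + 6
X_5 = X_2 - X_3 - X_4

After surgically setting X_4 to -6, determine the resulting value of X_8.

400

do(X_4=-6) replaces the equation X_4 = -2·X_2 - 2·X_1 - 2 with the constant X_4 = -6.
X_3 = -2·X_2 - 2·X_1 - 5  [with X_2=3, X_1=0]  = -11
X_5 = X_2 - X_3 - X_4  [with X_2=3, X_3=-11, X_4=-6]  = 20
X_8 = X_5^2 + X_1  [with X_5=20, X_1=0]  = 400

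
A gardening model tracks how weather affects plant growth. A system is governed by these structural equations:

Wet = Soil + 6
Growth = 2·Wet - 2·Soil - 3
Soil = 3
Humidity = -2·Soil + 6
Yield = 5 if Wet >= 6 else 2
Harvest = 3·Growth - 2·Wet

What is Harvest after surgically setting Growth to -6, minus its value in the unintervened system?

The intervention breaks the incoming arrows to Growth: Growth = 2·Wet - 2·Soil - 3 no longer applies, and Growth = -6.
Wet = Soil + 6  [with Soil=3]  = 9
Harvest = 3·Growth - 2·Wet  [with Growth=-6, Wet=9]  = -36
Without intervention: Wet = Soil + 6  [with Soil=3]  = 9; Growth = 2·Wet - 2·Soil - 3  [with Wet=9, Soil=3]  = 9; Harvest = 3·Growth - 2·Wet  [with Growth=9, Wet=9]  = 9.
Change = -36 − 9 = -45.

-45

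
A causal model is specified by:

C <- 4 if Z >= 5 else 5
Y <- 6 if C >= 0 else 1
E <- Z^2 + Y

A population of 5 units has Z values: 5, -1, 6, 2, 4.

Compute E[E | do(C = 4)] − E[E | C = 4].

-14.1

Under do(C=4), C's equation is replaced by C=4 for every unit. Per-unit E: 31, 7, 42, 10, 22. Mean = 22.4.
E[E|C=4] averages over only the 2 units with C=4 (Z = 5, 6): E = 31, 42, mean 36.5.
Difference = 22.4 − 36.5 = -14.1.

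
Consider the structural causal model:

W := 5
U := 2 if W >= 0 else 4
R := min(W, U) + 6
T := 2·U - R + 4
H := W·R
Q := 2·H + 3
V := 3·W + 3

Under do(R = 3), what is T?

The intervention breaks the incoming arrows to R: R := min(W, U) + 6 no longer applies, and R = 3.
U = 2 if W >= 0 else 4  [with W=5]  = 2
T = 2·U - R + 4  [with U=2, R=3]  = 5

5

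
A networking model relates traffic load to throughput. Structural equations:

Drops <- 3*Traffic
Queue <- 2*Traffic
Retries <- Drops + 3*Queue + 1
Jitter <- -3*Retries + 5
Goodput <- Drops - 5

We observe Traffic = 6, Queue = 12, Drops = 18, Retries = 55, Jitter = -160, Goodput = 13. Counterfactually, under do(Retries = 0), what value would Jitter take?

Intervening sets Retries = 0 and removes its equation (Retries <- Drops + 3*Queue + 1).
Jitter = -3*Retries + 5  [with Retries=0]  = 5

5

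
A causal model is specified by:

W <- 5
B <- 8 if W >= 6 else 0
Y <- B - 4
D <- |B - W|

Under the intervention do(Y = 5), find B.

Under do(Y=5), the mechanism Y <- B - 4 is discarded; Y is fixed at 5.
Since B is not a descendant of the intervened variable, it is unaffected.
B = 8 if W >= 6 else 0  [with W=5]  = 0

0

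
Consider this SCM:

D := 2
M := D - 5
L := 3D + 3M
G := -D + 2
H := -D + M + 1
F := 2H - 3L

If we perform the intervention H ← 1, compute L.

-3

do(H=1) replaces the equation H := -D + M + 1 with the constant H = 1.
L is not downstream of the intervention, so its value is determined by the original equations.
M = D - 5  [with D=2]  = -3
L = 3D + 3M  [with D=2, M=-3]  = -3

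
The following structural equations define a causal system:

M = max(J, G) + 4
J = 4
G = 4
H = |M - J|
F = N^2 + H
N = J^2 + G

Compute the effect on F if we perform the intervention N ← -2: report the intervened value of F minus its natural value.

-396

The intervention breaks the incoming arrows to N: N = J^2 + G no longer applies, and N = -2.
M = max(J, G) + 4  [with J=4, G=4]  = 8
H = |M - J|  [with M=8, J=4]  = 4
F = N^2 + H  [with N=-2, H=4]  = 8
Without intervention: N = J^2 + G  [with J=4, G=4]  = 20; M = max(J, G) + 4  [with J=4, G=4]  = 8; H = |M - J|  [with M=8, J=4]  = 4; F = N^2 + H  [with N=20, H=4]  = 404.
Change = 8 − 404 = -396.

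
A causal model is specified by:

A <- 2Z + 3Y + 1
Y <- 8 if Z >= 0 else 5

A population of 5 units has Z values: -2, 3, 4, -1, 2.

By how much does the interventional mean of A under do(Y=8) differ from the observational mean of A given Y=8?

do(Y=8) breaks Y's dependence on Z. With Y=8 fixed, A across the units is 21, 31, 33, 23, 29, mean 27.4.
E[A|Y=8] averages over only the 3 units with Y=8 (Z = 3, 4, 2): A = 31, 33, 29, mean 31.
Difference = 27.4 − 31 = -3.6.

-3.6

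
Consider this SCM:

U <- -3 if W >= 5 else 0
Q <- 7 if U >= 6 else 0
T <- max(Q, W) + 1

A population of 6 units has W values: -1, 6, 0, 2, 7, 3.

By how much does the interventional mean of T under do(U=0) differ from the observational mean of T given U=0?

1.75

Under do(U=0), U's equation is replaced by U=0 for every unit. Per-unit T: 1, 7, 1, 3, 8, 4. Mean = 4.
E[T|U=0] averages over only the 4 units with U=0 (W = -1, 0, 2, 3): T = 1, 1, 3, 4, mean 2.25.
Difference = 4 − 2.25 = 1.75.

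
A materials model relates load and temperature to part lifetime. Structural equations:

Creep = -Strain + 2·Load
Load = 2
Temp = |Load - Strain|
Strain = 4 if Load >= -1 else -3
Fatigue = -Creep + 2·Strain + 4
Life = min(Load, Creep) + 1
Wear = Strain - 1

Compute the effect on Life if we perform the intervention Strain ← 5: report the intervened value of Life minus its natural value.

-1

Under do(Strain=5), the mechanism Strain = 4 if Load >= -1 else -3 is discarded; Strain is fixed at 5.
Creep = -Strain + 2·Load  [with Strain=5, Load=2]  = -1
Life = min(Load, Creep) + 1  [with Load=2, Creep=-1]  = 0
Without intervention: Strain = 4 if Load >= -1 else -3  [with Load=2]  = 4; Creep = -Strain + 2·Load  [with Strain=4, Load=2]  = 0; Life = min(Load, Creep) + 1  [with Load=2, Creep=0]  = 1.
Change = 0 − 1 = -1.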